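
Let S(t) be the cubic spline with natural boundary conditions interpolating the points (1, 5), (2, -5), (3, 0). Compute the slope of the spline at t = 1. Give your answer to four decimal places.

Put M_i = S'' at the i-th knot. Here h = (1, 1) and Δ = (-10, 5), so the interior equations h_(i-1)·M_(i-1) + 2(h_(i-1)+h_i)·M_i + h_i·M_(i+1) = 6(Δ_i − Δ_(i-1)) read
  1·M_0 + 4·M_1 + 1·M_2 = 6(Δ_1 - Δ_0) = 90
Natural end conditions: M_0 = M_2 = 0.
Solving the tridiagonal system: M_0 = 0, M_1 = 45/2, M_2 = 0.
On [1, 2], S'(t) = b_0 + 2c_0·(t - 1) + 3d_0·(t - 1)² with b_0 = Δ_0 - h_0(2M_0 + M_1)/6 = -55/4, c_0 = M_0/2 = 0, d_0 = (M_1 - M_0)/(6h_0) = 15/4. So S'(1) = -55/4.

-13.7500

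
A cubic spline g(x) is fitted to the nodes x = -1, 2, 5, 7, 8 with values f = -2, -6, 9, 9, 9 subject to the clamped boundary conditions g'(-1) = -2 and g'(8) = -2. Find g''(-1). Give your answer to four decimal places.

-1.7685

Write M_i for g''(x_i). With h_i = 3, 3, 2, 1 and divided differences Δ_i = -4/3, 5, 0, 0, the continuity of g' gives the tridiagonal system
  3·M_0 + 12·M_1 + 3·M_2 = 6(Δ_1 - Δ_0) = 38
  3·M_1 + 10·M_2 + 2·M_3 = 6(Δ_2 - Δ_1) = -30
  2·M_2 + 6·M_3 + 1·M_4 = 6(Δ_3 - Δ_2) = 0
Clamped end conditions give two more equations: 2h_0·M_0 + h_0·M_1 = 6(Δ_0 - g'(-1)) = 4 and h_3·M_3 + 2h_3·M_4 = 6(g'(8) - Δ_3) = -12.
Solving: M_0 = -191/108, M_1 = 263/54, M_2 = -545/108, M_3 = 79/27, M_4 = -403/54.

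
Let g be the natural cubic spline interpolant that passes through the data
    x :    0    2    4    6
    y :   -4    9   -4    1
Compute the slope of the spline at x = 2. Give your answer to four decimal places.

-1.6333

Put m_i = g'' at the i-th knot. Here h = (2, 2, 2) and Δ = (13/2, -13/2, 5/2), so the interior equations h_(i-1)·m_(i-1) + 2(h_(i-1)+h_i)·m_i + h_i·m_(i+1) = 6(Δ_i − Δ_(i-1)) read
  2·m_0 + 8·m_1 + 2·m_2 = 6(Δ_1 - Δ_0) = -78
  2·m_1 + 8·m_2 + 2·m_3 = 6(Δ_2 - Δ_1) = 54
Natural end conditions: m_0 = m_3 = 0.
Solving the tridiagonal system: m_0 = 0, m_1 = -61/5, m_2 = 49/5, m_3 = 0.
On [2, 4], g'(x) = b_1 + 2c_1·(x - 2) + 3d_1·(x - 2)² with b_1 = Δ_1 - h_1(2m_1 + m_2)/6 = -49/30, c_1 = m_1/2 = -61/10, d_1 = (m_2 - m_1)/(6h_1) = 11/6. So g'(2) = -49/30.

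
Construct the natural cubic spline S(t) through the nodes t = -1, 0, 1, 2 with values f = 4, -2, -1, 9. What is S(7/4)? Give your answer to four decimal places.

6.0469

Let m_i = S''(x_i). Step sizes h_i = 1, 1, 1; slopes of the chords Δ_i = (y_(i+1) - y_i)/h_i = -6, 1, 10.
  1·m_0 + 4·m_1 + 1·m_2 = 6(Δ_1 - Δ_0) = 42
  1·m_1 + 4·m_2 + 1·m_3 = 6(Δ_2 - Δ_1) = 54
Natural end conditions: m_0 = m_3 = 0.
Hence m_0 = 0, m_1 = 38/5, m_2 = 58/5, m_3 = 0.
On [1, 2], S(t) = -1 + 92/15·(t - 1) + 29/5·(t - 1)² - 29/15·(t - 1)³.
With (t - 1) = 3/4: S(7/4) = 387/64.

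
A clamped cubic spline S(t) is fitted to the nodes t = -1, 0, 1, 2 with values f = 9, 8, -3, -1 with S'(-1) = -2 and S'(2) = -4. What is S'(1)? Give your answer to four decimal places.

-3.8667

With σ_i denoting the second derivative at x_i, h_i = 1, 1, 1, and Δ_i = (y_(i+1) − y_i)/h_i = -1, -11, 2:
  1·σ_0 + 4·σ_1 + 1·σ_2 = 6(Δ_1 - Δ_0) = -60
  1·σ_1 + 4·σ_2 + 1·σ_3 = 6(Δ_2 - Δ_1) = 78
Clamped end conditions give two more equations: 2h_0·σ_0 + h_0·σ_1 = 6(Δ_0 - S'(-1)) = 6 and h_2·σ_2 + 2h_2·σ_3 = 6(S'(2) - Δ_2) = -36.
Solving the tridiagonal system: σ_0 = 256/15, σ_1 = -422/15, σ_2 = 532/15, σ_3 = -536/15.
On [1, 2], S'(t) = b_2 + 2c_2·(t - 1) + 3d_2·(t - 1)² with b_2 = Δ_2 - h_2(2σ_2 + σ_3)/6 = -58/15, c_2 = σ_2/2 = 266/15, d_2 = (σ_3 - σ_2)/(6h_2) = -178/15. So S'(1) = -58/15.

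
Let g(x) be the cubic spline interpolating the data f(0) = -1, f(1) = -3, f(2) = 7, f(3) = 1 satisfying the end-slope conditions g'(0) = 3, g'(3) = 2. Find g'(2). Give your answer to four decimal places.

Write M_i for g''(x_i). With h_i = 1, 1, 1 and divided differences Δ_i = -2, 10, -6, the continuity of g' gives the tridiagonal system
  1·M_0 + 4·M_1 + 1·M_2 = 6(Δ_1 - Δ_0) = 72
  1·M_1 + 4·M_2 + 1·M_3 = 6(Δ_2 - Δ_1) = -96
Clamped end conditions give two more equations: 2h_0·M_0 + h_0·M_1 = 6(Δ_0 - g'(0)) = -30 and h_2·M_2 + 2h_2·M_3 = 6(g'(3) - Δ_2) = 48.
Solving the tridiagonal system: M_0 = -508/15, M_1 = 566/15, M_2 = -676/15, M_3 = 698/15.
On [2, 3], g'(x) = b_2 + 2c_2·(x - 2) + 3d_2·(x - 2)² with b_2 = Δ_2 - h_2(2M_2 + M_3)/6 = 19/15, c_2 = M_2/2 = -338/15, d_2 = (M_3 - M_2)/(6h_2) = 229/15. So g'(2) = 19/15.

1.2667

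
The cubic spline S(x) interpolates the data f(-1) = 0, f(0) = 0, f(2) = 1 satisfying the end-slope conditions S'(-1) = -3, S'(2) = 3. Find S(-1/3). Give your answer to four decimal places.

-0.3333

Put m_i = S'' at the i-th knot. Here h = (1, 2) and Δ = (0, 1/2), so the interior equations h_(i-1)·m_(i-1) + 2(h_(i-1)+h_i)·m_i + h_i·m_(i+1) = 6(Δ_i − Δ_(i-1)) read
  1·m_0 + 6·m_1 + 2·m_2 = 6(Δ_1 - Δ_0) = 3
Clamped end conditions give two more equations: 2h_0·m_0 + h_0·m_1 = 6(Δ_0 - S'(-1)) = 18 and h_1·m_1 + 2h_1·m_2 = 6(S'(2) - Δ_1) = 15.
Forward elimination and back-substitution give m_0 = 21/2, m_1 = -3, m_2 = 21/4.
On [-1, 0], S(x) = 0 - 3·(x + 1) + 21/4·(x + 1)² - 9/4·(x + 1)³.
With (x + 1) = 2/3: S(-1/3) = -1/3.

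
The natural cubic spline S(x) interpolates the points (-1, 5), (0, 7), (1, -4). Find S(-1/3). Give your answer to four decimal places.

Write σ_i for S''(x_i). With h_i = 1, 1 and divided differences Δ_i = 2, -11, the continuity of S' gives the tridiagonal system
  1·σ_0 + 4·σ_1 + 1·σ_2 = 6(Δ_1 - Δ_0) = -78
Natural end conditions: σ_0 = σ_2 = 0.
Hence σ_0 = 0, σ_1 = -39/2, σ_2 = 0.
On [-1, 0], S(x) = 5 + 21/4·(x + 1) + 0·(x + 1)² - 13/4·(x + 1)³.
With (x + 1) = 2/3: S(-1/3) = 407/54.

7.5370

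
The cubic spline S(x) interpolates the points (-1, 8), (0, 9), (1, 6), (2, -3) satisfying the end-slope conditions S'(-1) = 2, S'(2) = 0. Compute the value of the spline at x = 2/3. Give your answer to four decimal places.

8.1407

Write m_i for S''(x_i). With h_i = 1, 1, 1 and divided differences Δ_i = 1, -3, -9, the continuity of S' gives the tridiagonal system
  1·m_0 + 4·m_1 + 1·m_2 = 6(Δ_1 - Δ_0) = -24
  1·m_1 + 4·m_2 + 1·m_3 = 6(Δ_2 - Δ_1) = -36
Clamped end conditions give two more equations: 2h_0·m_0 + h_0·m_1 = 6(Δ_0 - S'(-1)) = -6 and h_2·m_2 + 2h_2·m_3 = 6(S'(2) - Δ_2) = 54.
Hence m_0 = -38/15, m_1 = -14/15, m_2 = -266/15, m_3 = 538/15.
On [0, 1], S(x) = 9 + 4/15·x - 7/15·x² - 14/5·x³.
With x = 2/3: S(2/3) = 1099/135.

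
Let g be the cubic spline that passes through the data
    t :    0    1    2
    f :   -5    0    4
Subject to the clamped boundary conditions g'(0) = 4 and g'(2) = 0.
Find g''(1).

1

With m_i denoting the second derivative at x_i, h_i = 1, 1, and Δ_i = (y_(i+1) − y_i)/h_i = 5, 4:
  1·m_0 + 4·m_1 + 1·m_2 = 6(Δ_1 - Δ_0) = -6
Clamped end conditions give two more equations: 2h_0·m_0 + h_0·m_1 = 6(Δ_0 - g'(0)) = 6 and h_1·m_1 + 2h_1·m_2 = 6(g'(2) - Δ_1) = -24.
Forward elimination and back-substitution give m_0 = 5/2, m_1 = 1, m_2 = -25/2.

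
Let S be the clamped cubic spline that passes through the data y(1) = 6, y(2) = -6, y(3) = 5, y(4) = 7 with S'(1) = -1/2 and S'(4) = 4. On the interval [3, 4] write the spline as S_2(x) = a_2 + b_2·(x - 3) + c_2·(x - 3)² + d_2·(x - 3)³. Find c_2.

Write M_i for S''(x_i). With h_i = 1, 1, 1 and divided differences Δ_i = -12, 11, 2, the continuity of S' gives the tridiagonal system
  1·M_0 + 4·M_1 + 1·M_2 = 6(Δ_1 - Δ_0) = 138
  1·M_1 + 4·M_2 + 1·M_3 = 6(Δ_2 - Δ_1) = -54
Clamped end conditions give two more equations: 2h_0·M_0 + h_0·M_1 = 6(Δ_0 - S'(1)) = -69 and h_2·M_2 + 2h_2·M_3 = 6(S'(4) - Δ_2) = 12.
Solving: M_0 = -64, M_1 = 59, M_2 = -34, M_3 = 23.
On [3, 4], with S_2(x) = a_2 + b_2·(x - 3) + c_2·(x - 3)² + d_2·(x - 3)³: c_2 = M_2/2 = -17, d_2 = (M_3 - M_2)/(6h_2) = 19/2, b_2 = Δ_2 - h_2(2M_2 + M_3)/6 = 19/2.

-17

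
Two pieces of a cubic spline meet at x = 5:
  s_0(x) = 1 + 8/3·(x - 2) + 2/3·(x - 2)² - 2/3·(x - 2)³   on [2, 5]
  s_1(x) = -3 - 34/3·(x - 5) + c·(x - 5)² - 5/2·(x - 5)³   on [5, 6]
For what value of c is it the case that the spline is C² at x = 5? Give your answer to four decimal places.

-5.3333

s_0''(x) = 4/3 - 4·(x - 2), so s_0''(5) = -32/3. On the right, s_1''(5) = 2c, so c = -16/3.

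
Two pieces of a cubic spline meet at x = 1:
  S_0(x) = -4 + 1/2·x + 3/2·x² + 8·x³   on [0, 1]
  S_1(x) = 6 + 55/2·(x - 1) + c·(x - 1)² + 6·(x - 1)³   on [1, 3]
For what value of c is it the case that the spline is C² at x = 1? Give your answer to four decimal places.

25.5000

S_0''(x) = 3 + 48·x, so S_0''(1) = 51. On the right, S_1''(1) = 2c, so c = 51/2.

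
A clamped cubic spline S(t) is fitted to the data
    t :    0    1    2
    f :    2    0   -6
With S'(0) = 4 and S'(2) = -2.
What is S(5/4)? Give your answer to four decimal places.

-1.7578

Write σ_i for S''(x_i). With h_i = 1, 1 and divided differences Δ_i = -2, -6, the continuity of S' gives the tridiagonal system
  1·σ_0 + 4·σ_1 + 1·σ_2 = 6(Δ_1 - Δ_0) = -24
Clamped end conditions give two more equations: 2h_0·σ_0 + h_0·σ_1 = 6(Δ_0 - S'(0)) = -36 and h_1·σ_1 + 2h_1·σ_2 = 6(S'(2) - Δ_1) = 24.
Solving: σ_0 = -15, σ_1 = -6, σ_2 = 15.
On [1, 2], S(t) = 0 - 13/2·(t - 1) - 3·(t - 1)² + 7/2·(t - 1)³.
With (t - 1) = 1/4: S(5/4) = -225/128.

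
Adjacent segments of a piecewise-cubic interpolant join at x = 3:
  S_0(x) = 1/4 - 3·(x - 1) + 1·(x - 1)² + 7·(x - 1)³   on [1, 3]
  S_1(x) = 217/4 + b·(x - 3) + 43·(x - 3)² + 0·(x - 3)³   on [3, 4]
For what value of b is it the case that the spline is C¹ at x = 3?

S_0'(x) = -3 + 2·(x - 1) + 21·(x - 1)², so S_0'(3) = 85. On the right, S_1'(3) = b, so b = 85.

85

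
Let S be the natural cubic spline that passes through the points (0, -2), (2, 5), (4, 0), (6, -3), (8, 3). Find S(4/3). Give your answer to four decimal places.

Let σ_i = S''(x_i). Step sizes h_i = 2, 2, 2, 2; slopes of the chords Δ_i = (y_(i+1) - y_i)/h_i = 7/2, -5/2, -3/2, 3.
  2·σ_0 + 8·σ_1 + 2·σ_2 = 6(Δ_1 - Δ_0) = -36
  2·σ_1 + 8·σ_2 + 2·σ_3 = 6(Δ_2 - Δ_1) = 6
  2·σ_2 + 8·σ_3 + 2·σ_4 = 6(Δ_3 - Δ_2) = 27
Natural end conditions: σ_0 = σ_4 = 0.
Forward elimination and back-substitution give σ_0 = 0, σ_1 = -537/112, σ_2 = 33/28, σ_3 = 345/112, σ_4 = 0.
On [0, 2], S(x) = -2 + 571/112·x + 0·x² - 179/448·x³.
With x = 4/3: S(4/3) = 2911/756.

3.8505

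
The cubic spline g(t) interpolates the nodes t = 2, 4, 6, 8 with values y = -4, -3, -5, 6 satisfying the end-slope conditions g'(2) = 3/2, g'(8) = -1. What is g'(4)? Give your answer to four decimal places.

-1.7667

Put M_i = g'' at the i-th knot. Here h = (2, 2, 2) and Δ = (1/2, -1, 11/2), so the interior equations h_(i-1)·M_(i-1) + 2(h_(i-1)+h_i)·M_i + h_i·M_(i+1) = 6(Δ_i − Δ_(i-1)) read
  2·M_0 + 8·M_1 + 2·M_2 = 6(Δ_1 - Δ_0) = -9
  2·M_1 + 8·M_2 + 2·M_3 = 6(Δ_2 - Δ_1) = 39
Clamped end conditions give two more equations: 2h_0·M_0 + h_0·M_1 = 6(Δ_0 - g'(2)) = -6 and h_2·M_2 + 2h_2·M_3 = 6(g'(8) - Δ_2) = -39.
Forward elimination and back-substitution give M_0 = 4/15, M_1 = -53/15, M_2 = 281/30, M_3 = -433/30.
On [4, 6], g'(t) = b_1 + 2c_1·(t - 4) + 3d_1·(t - 4)² with b_1 = Δ_1 - h_1(2M_1 + M_2)/6 = -53/30, c_1 = M_1/2 = -53/30, d_1 = (M_2 - M_1)/(6h_1) = 43/40. So g'(4) = -53/30.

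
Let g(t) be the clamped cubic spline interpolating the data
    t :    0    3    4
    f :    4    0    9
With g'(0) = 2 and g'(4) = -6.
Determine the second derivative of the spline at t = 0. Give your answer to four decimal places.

With σ_i denoting the second derivative at x_i, h_i = 3, 1, and Δ_i = (y_(i+1) − y_i)/h_i = -4/3, 9:
  3·σ_0 + 8·σ_1 + 1·σ_2 = 6(Δ_1 - Δ_0) = 62
Clamped end conditions give two more equations: 2h_0·σ_0 + h_0·σ_1 = 6(Δ_0 - g'(0)) = -20 and h_1·σ_1 + 2h_1·σ_2 = 6(g'(4) - Δ_1) = -90.
Forward elimination and back-substitution give σ_0 = -157/12, σ_1 = 39/2, σ_2 = -219/4.

-13.0833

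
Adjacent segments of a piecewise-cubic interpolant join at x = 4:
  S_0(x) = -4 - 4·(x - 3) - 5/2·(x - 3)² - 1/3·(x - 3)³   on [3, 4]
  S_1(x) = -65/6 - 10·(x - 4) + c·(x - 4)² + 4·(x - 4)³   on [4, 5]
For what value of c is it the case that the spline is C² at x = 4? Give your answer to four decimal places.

-3.5000

S_0''(x) = -5 - 2·(x - 3), so S_0''(4) = -7. On the right, S_1''(4) = 2c, so c = -7/2.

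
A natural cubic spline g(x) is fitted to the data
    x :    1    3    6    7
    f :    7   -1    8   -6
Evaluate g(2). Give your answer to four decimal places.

Write m_i for g''(x_i). With h_i = 2, 3, 1 and divided differences Δ_i = -4, 3, -14, the continuity of g' gives the tridiagonal system
  2·m_0 + 10·m_1 + 3·m_2 = 6(Δ_1 - Δ_0) = 42
  3·m_1 + 8·m_2 + 1·m_3 = 6(Δ_2 - Δ_1) = -102
Natural end conditions: m_0 = m_3 = 0.
Solving: m_0 = 0, m_1 = 642/71, m_2 = -1146/71, m_3 = 0.
On [1, 3], g(x) = 7 - 498/71·(x - 1) + 0·(x - 1)² + 107/142·(x - 1)³.
With (x - 1) = 1: g(2) = 105/142.

0.7394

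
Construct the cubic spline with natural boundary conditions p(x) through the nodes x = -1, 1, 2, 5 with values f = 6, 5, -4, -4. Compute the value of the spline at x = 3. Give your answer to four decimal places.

Write m_i for p''(x_i). With h_i = 2, 1, 3 and divided differences Δ_i = -1/2, -9, 0, the continuity of p' gives the tridiagonal system
  2·m_0 + 6·m_1 + 1·m_2 = 6(Δ_1 - Δ_0) = -51
  1·m_1 + 8·m_2 + 3·m_3 = 6(Δ_2 - Δ_1) = 54
Natural end conditions: m_0 = m_3 = 0.
Hence m_0 = 0, m_1 = -462/47, m_2 = 375/47, m_3 = 0.
On [2, 5], p(x) = -4 - 375/47·(x - 2) + 375/94·(x - 2)² - 125/282·(x - 2)³.
With (x - 2) = 1: p(3) = -1189/141.

-8.4326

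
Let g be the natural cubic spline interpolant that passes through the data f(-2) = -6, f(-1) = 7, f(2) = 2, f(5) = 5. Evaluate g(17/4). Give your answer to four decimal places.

Write m_i for g''(x_i). With h_i = 1, 3, 3 and divided differences Δ_i = 13, -5/3, 1, the continuity of g' gives the tridiagonal system
  1·m_0 + 8·m_1 + 3·m_2 = 6(Δ_1 - Δ_0) = -88
  3·m_1 + 12·m_2 + 3·m_3 = 6(Δ_2 - Δ_1) = 16
Natural end conditions: m_0 = m_3 = 0.
Hence m_0 = 0, m_1 = -368/29, m_2 = 392/87, m_3 = 0.
On [2, 5], g(t) = 2 - 305/87·(t - 2) + 196/87·(t - 2)² - 196/783·(t - 2)³.
With (t - 2) = 9/4: g(17/4) = 1237/464.

2.6659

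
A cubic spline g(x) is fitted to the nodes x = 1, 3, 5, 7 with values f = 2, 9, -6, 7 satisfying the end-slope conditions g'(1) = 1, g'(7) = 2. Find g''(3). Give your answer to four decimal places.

-15.7667

Let m_i = g''(x_i). Step sizes h_i = 2, 2, 2; slopes of the chords Δ_i = (y_(i+1) - y_i)/h_i = 7/2, -15/2, 13/2.
  2·m_0 + 8·m_1 + 2·m_2 = 6(Δ_1 - Δ_0) = -66
  2·m_1 + 8·m_2 + 2·m_3 = 6(Δ_2 - Δ_1) = 84
Clamped end conditions give two more equations: 2h_0·m_0 + h_0·m_1 = 6(Δ_0 - g'(1)) = 15 and h_2·m_2 + 2h_2·m_3 = 6(g'(7) - Δ_2) = -27.
Forward elimination and back-substitution give m_0 = 349/30, m_1 = -473/30, m_2 = 553/30, m_3 = -479/30.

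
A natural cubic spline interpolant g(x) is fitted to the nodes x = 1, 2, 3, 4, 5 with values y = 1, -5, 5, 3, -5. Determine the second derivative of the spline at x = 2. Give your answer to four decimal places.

With σ_i denoting the second derivative at x_i, h_i = 1, 1, 1, 1, and Δ_i = (y_(i+1) − y_i)/h_i = -6, 10, -2, -8:
  1·σ_0 + 4·σ_1 + 1·σ_2 = 6(Δ_1 - Δ_0) = 96
  1·σ_1 + 4·σ_2 + 1·σ_3 = 6(Δ_2 - Δ_1) = -72
  1·σ_2 + 4·σ_3 + 1·σ_4 = 6(Δ_3 - Δ_2) = -36
Natural end conditions: σ_0 = σ_4 = 0.
Hence σ_0 = 0, σ_1 = 423/14, σ_2 = -174/7, σ_3 = -39/14, σ_4 = 0.

30.2143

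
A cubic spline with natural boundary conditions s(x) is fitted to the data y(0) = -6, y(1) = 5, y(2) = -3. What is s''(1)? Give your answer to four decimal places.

With σ_i denoting the second derivative at x_i, h_i = 1, 1, and Δ_i = (y_(i+1) − y_i)/h_i = 11, -8:
  1·σ_0 + 4·σ_1 + 1·σ_2 = 6(Δ_1 - Δ_0) = -114
Natural end conditions: σ_0 = σ_2 = 0.
Solving the tridiagonal system: σ_0 = 0, σ_1 = -57/2, σ_2 = 0.

-28.5000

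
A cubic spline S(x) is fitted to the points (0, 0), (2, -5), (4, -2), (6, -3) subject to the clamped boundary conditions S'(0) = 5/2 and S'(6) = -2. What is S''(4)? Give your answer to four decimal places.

Let M_i = S''(x_i). Step sizes h_i = 2, 2, 2; slopes of the chords Δ_i = (y_(i+1) - y_i)/h_i = -5/2, 3/2, -1/2.
  2·M_0 + 8·M_1 + 2·M_2 = 6(Δ_1 - Δ_0) = 24
  2·M_1 + 8·M_2 + 2·M_3 = 6(Δ_2 - Δ_1) = -12
Clamped end conditions give two more equations: 2h_0·M_0 + h_0·M_1 = 6(Δ_0 - S'(0)) = -30 and h_2·M_2 + 2h_2·M_3 = 6(S'(6) - Δ_2) = -9.
Forward elimination and back-substitution give M_0 = -107/10, M_1 = 32/5, M_2 = -29/10, M_3 = -4/5.

-2.9000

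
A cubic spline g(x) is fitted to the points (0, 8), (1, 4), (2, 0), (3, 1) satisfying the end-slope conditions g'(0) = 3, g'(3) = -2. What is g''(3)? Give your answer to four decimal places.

-14.1333

Let M_i = g''(x_i). Step sizes h_i = 1, 1, 1; slopes of the chords Δ_i = (y_(i+1) - y_i)/h_i = -4, -4, 1.
  1·M_0 + 4·M_1 + 1·M_2 = 6(Δ_1 - Δ_0) = 0
  1·M_1 + 4·M_2 + 1·M_3 = 6(Δ_2 - Δ_1) = 30
Clamped end conditions give two more equations: 2h_0·M_0 + h_0·M_1 = 6(Δ_0 - g'(0)) = -42 and h_2·M_2 + 2h_2·M_3 = 6(g'(3) - Δ_2) = -18.
Forward elimination and back-substitution give M_0 = -338/15, M_1 = 46/15, M_2 = 154/15, M_3 = -212/15.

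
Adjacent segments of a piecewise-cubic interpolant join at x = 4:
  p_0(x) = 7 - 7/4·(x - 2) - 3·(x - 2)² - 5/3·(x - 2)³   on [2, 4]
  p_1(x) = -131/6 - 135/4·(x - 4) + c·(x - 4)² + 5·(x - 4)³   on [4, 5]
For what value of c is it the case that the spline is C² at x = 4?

p_0''(x) = -6 - 10·(x - 2), so p_0''(4) = -26. On the right, p_1''(4) = 2c, so c = -13.

-13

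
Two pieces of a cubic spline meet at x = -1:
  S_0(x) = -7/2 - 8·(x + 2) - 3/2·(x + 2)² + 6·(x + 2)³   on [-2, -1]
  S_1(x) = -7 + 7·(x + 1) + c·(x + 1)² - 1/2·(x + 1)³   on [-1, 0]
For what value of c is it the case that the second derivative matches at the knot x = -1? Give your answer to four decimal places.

S_0''(x) = -3 + 36·(x + 2), so S_0''(-1) = 33. On the right, S_1''(-1) = 2c, so c = 33/2.

16.5000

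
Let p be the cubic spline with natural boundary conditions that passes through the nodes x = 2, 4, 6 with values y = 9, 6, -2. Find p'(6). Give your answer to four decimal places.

-4.6250

Put M_i = p'' at the i-th knot. Here h = (2, 2) and Δ = (-3/2, -4), so the interior equations h_(i-1)·M_(i-1) + 2(h_(i-1)+h_i)·M_i + h_i·M_(i+1) = 6(Δ_i − Δ_(i-1)) read
  2·M_0 + 8·M_1 + 2·M_2 = 6(Δ_1 - Δ_0) = -15
Natural end conditions: M_0 = M_2 = 0.
Hence M_0 = 0, M_1 = -15/8, M_2 = 0.
On [4, 6], p'(x) = b_1 + 2c_1·(x - 4) + 3d_1·(x - 4)² with b_1 = Δ_1 - h_1(2M_1 + M_2)/6 = -11/4, c_1 = M_1/2 = -15/16, d_1 = (M_2 - M_1)/(6h_1) = 5/32. So p'(6) = -37/8.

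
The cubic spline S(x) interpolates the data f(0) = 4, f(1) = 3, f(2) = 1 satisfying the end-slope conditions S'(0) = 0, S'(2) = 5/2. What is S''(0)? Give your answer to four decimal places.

-0.2500

With σ_i denoting the second derivative at x_i, h_i = 1, 1, and Δ_i = (y_(i+1) − y_i)/h_i = -1, -2:
  1·σ_0 + 4·σ_1 + 1·σ_2 = 6(Δ_1 - Δ_0) = -6
Clamped end conditions give two more equations: 2h_0·σ_0 + h_0·σ_1 = 6(Δ_0 - S'(0)) = -6 and h_1·σ_1 + 2h_1·σ_2 = 6(S'(2) - Δ_1) = 27.
Forward elimination and back-substitution give σ_0 = -1/4, σ_1 = -11/2, σ_2 = 65/4.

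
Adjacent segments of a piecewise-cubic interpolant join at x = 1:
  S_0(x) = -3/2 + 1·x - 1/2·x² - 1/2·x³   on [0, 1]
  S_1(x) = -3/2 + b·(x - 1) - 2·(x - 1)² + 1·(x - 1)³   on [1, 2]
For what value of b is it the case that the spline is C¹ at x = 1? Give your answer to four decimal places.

-1.5000

S_0'(x) = 1 - 1·x - 3/2·x², so S_0'(1) = -3/2. On the right, S_1'(1) = b, so b = -3/2.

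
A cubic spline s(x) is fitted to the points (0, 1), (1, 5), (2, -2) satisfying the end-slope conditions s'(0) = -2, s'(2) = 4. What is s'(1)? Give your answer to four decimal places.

-2.7500

With m_i denoting the second derivative at x_i, h_i = 1, 1, and Δ_i = (y_(i+1) − y_i)/h_i = 4, -7:
  1·m_0 + 4·m_1 + 1·m_2 = 6(Δ_1 - Δ_0) = -66
Clamped end conditions give two more equations: 2h_0·m_0 + h_0·m_1 = 6(Δ_0 - s'(0)) = 36 and h_1·m_1 + 2h_1·m_2 = 6(s'(2) - Δ_1) = 66.
Solving the tridiagonal system: m_0 = 75/2, m_1 = -39, m_2 = 105/2.
On [1, 2], s'(x) = b_1 + 2c_1·(x - 1) + 3d_1·(x - 1)² with b_1 = Δ_1 - h_1(2m_1 + m_2)/6 = -11/4, c_1 = m_1/2 = -39/2, d_1 = (m_2 - m_1)/(6h_1) = 61/4. So s'(1) = -11/4.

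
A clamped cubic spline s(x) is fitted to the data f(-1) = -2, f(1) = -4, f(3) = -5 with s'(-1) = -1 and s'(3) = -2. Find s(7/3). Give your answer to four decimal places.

-4.2037

Let m_i = s''(x_i). Step sizes h_i = 2, 2; slopes of the chords Δ_i = (y_(i+1) - y_i)/h_i = -1, -1/2.
  2·m_0 + 8·m_1 + 2·m_2 = 6(Δ_1 - Δ_0) = 3
Clamped end conditions give two more equations: 2h_0·m_0 + h_0·m_1 = 6(Δ_0 - s'(-1)) = 0 and h_1·m_1 + 2h_1·m_2 = 6(s'(3) - Δ_1) = -9.
Solving: m_0 = -5/8, m_1 = 5/4, m_2 = -23/8.
On [1, 3], s(x) = -4 - 3/8·(x - 1) + 5/8·(x - 1)² - 11/32·(x - 1)³.
With (x - 1) = 4/3: s(7/3) = -227/54.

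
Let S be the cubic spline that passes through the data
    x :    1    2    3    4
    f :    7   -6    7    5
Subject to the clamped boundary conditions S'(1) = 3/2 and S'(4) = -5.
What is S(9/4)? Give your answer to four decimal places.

-4.8609

With M_i denoting the second derivative at x_i, h_i = 1, 1, 1, and Δ_i = (y_(i+1) − y_i)/h_i = -13, 13, -2:
  1·M_0 + 4·M_1 + 1·M_2 = 6(Δ_1 - Δ_0) = 156
  1·M_1 + 4·M_2 + 1·M_3 = 6(Δ_2 - Δ_1) = -90
Clamped end conditions give two more equations: 2h_0·M_0 + h_0·M_1 = 6(Δ_0 - S'(1)) = -87 and h_2·M_2 + 2h_2·M_3 = 6(S'(4) - Δ_2) = -18.
Hence M_0 = -1172/15, M_1 = 1039/15, M_2 = -644/15, M_3 = 187/15.
On [2, 3], S(x) = -6 - 44/15·(x - 2) + 1039/30·(x - 2)² - 187/10·(x - 2)³.
With (x - 2) = 1/4: S(9/4) = -3111/640.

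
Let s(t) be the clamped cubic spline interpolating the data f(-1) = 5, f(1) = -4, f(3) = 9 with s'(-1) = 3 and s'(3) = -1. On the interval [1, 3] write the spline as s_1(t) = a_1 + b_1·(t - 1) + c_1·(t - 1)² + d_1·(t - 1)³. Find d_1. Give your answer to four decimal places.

-3.2500

Put m_i = s'' at the i-th knot. Here h = (2, 2) and Δ = (-9/2, 13/2), so the interior equations h_(i-1)·m_(i-1) + 2(h_(i-1)+h_i)·m_i + h_i·m_(i+1) = 6(Δ_i − Δ_(i-1)) read
  2·m_0 + 8·m_1 + 2·m_2 = 6(Δ_1 - Δ_0) = 66
Clamped end conditions give two more equations: 2h_0·m_0 + h_0·m_1 = 6(Δ_0 - s'(-1)) = -45 and h_1·m_1 + 2h_1·m_2 = 6(s'(3) - Δ_1) = -45.
Solving: m_0 = -41/2, m_1 = 37/2, m_2 = -41/2.
On [1, 3], with s_1(t) = a_1 + b_1·(t - 1) + c_1·(t - 1)² + d_1·(t - 1)³: c_1 = m_1/2 = 37/4, d_1 = (m_2 - m_1)/(6h_1) = -13/4, b_1 = Δ_1 - h_1(2m_1 + m_2)/6 = 1.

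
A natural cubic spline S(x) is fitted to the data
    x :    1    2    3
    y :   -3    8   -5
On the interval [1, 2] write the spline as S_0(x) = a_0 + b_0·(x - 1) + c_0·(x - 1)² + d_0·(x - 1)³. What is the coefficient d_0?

-6

Write M_i for S''(x_i). With h_i = 1, 1 and divided differences Δ_i = 11, -13, the continuity of S' gives the tridiagonal system
  1·M_0 + 4·M_1 + 1·M_2 = 6(Δ_1 - Δ_0) = -144
Natural end conditions: M_0 = M_2 = 0.
Solving the tridiagonal system: M_0 = 0, M_1 = -36, M_2 = 0.
On [1, 2], with S_0(x) = a_0 + b_0·(x - 1) + c_0·(x - 1)² + d_0·(x - 1)³: c_0 = M_0/2 = 0, d_0 = (M_1 - M_0)/(6h_0) = -6, b_0 = Δ_0 - h_0(2M_0 + M_1)/6 = 17.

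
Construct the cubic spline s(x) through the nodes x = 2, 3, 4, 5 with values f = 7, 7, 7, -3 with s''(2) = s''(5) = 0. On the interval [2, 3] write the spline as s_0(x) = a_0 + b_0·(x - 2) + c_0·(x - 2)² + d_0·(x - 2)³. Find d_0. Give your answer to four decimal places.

0.6667

Put σ_i = s'' at the i-th knot. Here h = (1, 1, 1) and Δ = (0, 0, -10), so the interior equations h_(i-1)·σ_(i-1) + 2(h_(i-1)+h_i)·σ_i + h_i·σ_(i+1) = 6(Δ_i − Δ_(i-1)) read
  1·σ_0 + 4·σ_1 + 1·σ_2 = 6(Δ_1 - Δ_0) = 0
  1·σ_1 + 4·σ_2 + 1·σ_3 = 6(Δ_2 - Δ_1) = -60
Natural end conditions: σ_0 = σ_3 = 0.
Hence σ_0 = 0, σ_1 = 4, σ_2 = -16, σ_3 = 0.
On [2, 3], with s_0(x) = a_0 + b_0·(x - 2) + c_0·(x - 2)² + d_0·(x - 2)³: c_0 = σ_0/2 = 0, d_0 = (σ_1 - σ_0)/(6h_0) = 2/3, b_0 = Δ_0 - h_0(2σ_0 + σ_1)/6 = -2/3.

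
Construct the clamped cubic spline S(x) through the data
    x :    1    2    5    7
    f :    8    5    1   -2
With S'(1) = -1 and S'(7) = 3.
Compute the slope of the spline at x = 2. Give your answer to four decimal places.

-3.1987

With M_i denoting the second derivative at x_i, h_i = 1, 3, 2, and Δ_i = (y_(i+1) − y_i)/h_i = -3, -4/3, -3/2:
  1·M_0 + 8·M_1 + 3·M_2 = 6(Δ_1 - Δ_0) = 10
  3·M_1 + 10·M_2 + 2·M_3 = 6(Δ_2 - Δ_1) = -1
Clamped end conditions give two more equations: 2h_0·M_0 + h_0·M_1 = 6(Δ_0 - S'(1)) = -12 and h_2·M_2 + 2h_2·M_3 = 6(S'(7) - Δ_2) = 27.
Solving: M_0 = -593/78, M_1 = 125/39, M_2 = -209/78, M_3 = 631/78.
On [2, 5], S'(x) = b_1 + 2c_1·(x - 2) + 3d_1·(x - 2)² with b_1 = Δ_1 - h_1(2M_1 + M_2)/6 = -499/156, c_1 = M_1/2 = 125/78, d_1 = (M_2 - M_1)/(6h_1) = -17/52. So S'(2) = -499/156.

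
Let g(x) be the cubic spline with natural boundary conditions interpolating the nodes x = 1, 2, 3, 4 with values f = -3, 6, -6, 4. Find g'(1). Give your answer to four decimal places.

16.0667

With σ_i denoting the second derivative at x_i, h_i = 1, 1, 1, and Δ_i = (y_(i+1) − y_i)/h_i = 9, -12, 10:
  1·σ_0 + 4·σ_1 + 1·σ_2 = 6(Δ_1 - Δ_0) = -126
  1·σ_1 + 4·σ_2 + 1·σ_3 = 6(Δ_2 - Δ_1) = 132
Natural end conditions: σ_0 = σ_3 = 0.
Solving: σ_0 = 0, σ_1 = -212/5, σ_2 = 218/5, σ_3 = 0.
On [1, 2], g'(x) = b_0 + 2c_0·(x - 1) + 3d_0·(x - 1)² with b_0 = Δ_0 - h_0(2σ_0 + σ_1)/6 = 241/15, c_0 = σ_0/2 = 0, d_0 = (σ_1 - σ_0)/(6h_0) = -106/15. So g'(1) = 241/15.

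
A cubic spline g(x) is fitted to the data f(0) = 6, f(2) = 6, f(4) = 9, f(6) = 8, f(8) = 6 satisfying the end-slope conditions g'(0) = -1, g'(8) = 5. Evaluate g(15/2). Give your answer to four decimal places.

Put M_i = g'' at the i-th knot. Here h = (2, 2, 2, 2) and Δ = (0, 3/2, -1/2, -1), so the interior equations h_(i-1)·M_(i-1) + 2(h_(i-1)+h_i)·M_i + h_i·M_(i+1) = 6(Δ_i − Δ_(i-1)) read
  2·M_0 + 8·M_1 + 2·M_2 = 6(Δ_1 - Δ_0) = 9
  2·M_1 + 8·M_2 + 2·M_3 = 6(Δ_2 - Δ_1) = -12
  2·M_2 + 8·M_3 + 2·M_4 = 6(Δ_3 - Δ_2) = -3
Clamped end conditions give two more equations: 2h_0·M_0 + h_0·M_1 = 6(Δ_0 - g'(0)) = 6 and h_3·M_3 + 2h_3·M_4 = 6(g'(8) - Δ_3) = 36.
Hence M_0 = 51/56, M_1 = 33/28, M_2 = -9/8, M_3 = -75/28, M_4 = 579/56.
On [6, 8], g(x) = 8 - 149/56·(x - 6) - 75/56·(x - 6)² + 243/224·(x - 6)³.
With (x - 6) = 3/2: g(15/2) = 8345/1792.

4.6568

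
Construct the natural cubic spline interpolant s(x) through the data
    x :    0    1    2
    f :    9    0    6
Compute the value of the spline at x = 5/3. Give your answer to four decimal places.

Write M_i for s''(x_i). With h_i = 1, 1 and divided differences Δ_i = -9, 6, the continuity of s' gives the tridiagonal system
  1·M_0 + 4·M_1 + 1·M_2 = 6(Δ_1 - Δ_0) = 90
Natural end conditions: M_0 = M_2 = 0.
Forward elimination and back-substitution give M_0 = 0, M_1 = 45/2, M_2 = 0.
On [1, 2], s(x) = 0 - 3/2·(x - 1) + 45/4·(x - 1)² - 15/4·(x - 1)³.
With (x - 1) = 2/3: s(5/3) = 26/9.

2.8889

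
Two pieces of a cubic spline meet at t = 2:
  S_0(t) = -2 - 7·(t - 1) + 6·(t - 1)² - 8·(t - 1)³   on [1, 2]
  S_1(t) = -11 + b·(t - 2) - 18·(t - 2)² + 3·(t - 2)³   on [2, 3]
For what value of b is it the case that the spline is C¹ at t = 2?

-19

S_0'(t) = -7 + 12·(t - 1) - 24·(t - 1)², so S_0'(2) = -19. On the right, S_1'(2) = b, so b = -19.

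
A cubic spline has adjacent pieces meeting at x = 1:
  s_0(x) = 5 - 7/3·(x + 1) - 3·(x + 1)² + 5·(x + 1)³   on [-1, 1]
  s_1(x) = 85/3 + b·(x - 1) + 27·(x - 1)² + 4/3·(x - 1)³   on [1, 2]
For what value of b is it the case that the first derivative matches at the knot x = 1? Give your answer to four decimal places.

s_0'(x) = -7/3 - 6·(x + 1) + 15·(x + 1)², so s_0'(1) = 137/3. On the right, s_1'(1) = b, so b = 137/3.

45.6667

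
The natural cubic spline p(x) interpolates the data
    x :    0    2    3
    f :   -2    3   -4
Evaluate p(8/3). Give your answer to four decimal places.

Write m_i for p''(x_i). With h_i = 2, 1 and divided differences Δ_i = 5/2, -7, the continuity of p' gives the tridiagonal system
  2·m_0 + 6·m_1 + 1·m_2 = 6(Δ_1 - Δ_0) = -57
Natural end conditions: m_0 = m_2 = 0.
Hence m_0 = 0, m_1 = -19/2, m_2 = 0.
On [2, 3], p(x) = 3 - 23/6·(x - 2) - 19/4·(x - 2)² + 19/12·(x - 2)³.
With (x - 2) = 2/3: p(8/3) = -97/81.

-1.1975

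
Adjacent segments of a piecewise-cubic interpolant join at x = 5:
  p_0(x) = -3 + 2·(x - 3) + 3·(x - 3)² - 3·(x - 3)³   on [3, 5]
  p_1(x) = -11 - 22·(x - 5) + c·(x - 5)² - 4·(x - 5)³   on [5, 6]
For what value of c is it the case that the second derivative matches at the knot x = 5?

p_0''(x) = 6 - 18·(x - 3), so p_0''(5) = -30. On the right, p_1''(5) = 2c, so c = -15.

-15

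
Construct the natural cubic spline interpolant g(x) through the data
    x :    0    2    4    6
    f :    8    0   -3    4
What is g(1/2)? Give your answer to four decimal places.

Put σ_i = g'' at the i-th knot. Here h = (2, 2, 2) and Δ = (-4, -3/2, 7/2), so the interior equations h_(i-1)·σ_(i-1) + 2(h_(i-1)+h_i)·σ_i + h_i·σ_(i+1) = 6(Δ_i − Δ_(i-1)) read
  2·σ_0 + 8·σ_1 + 2·σ_2 = 6(Δ_1 - Δ_0) = 15
  2·σ_1 + 8·σ_2 + 2·σ_3 = 6(Δ_2 - Δ_1) = 30
Natural end conditions: σ_0 = σ_3 = 0.
Solving the tridiagonal system: σ_0 = 0, σ_1 = 1, σ_2 = 7/2, σ_3 = 0.
On [0, 2], g(x) = 8 - 13/3·x + 0·x² + 1/12·x³.
With x = 1/2: g(1/2) = 187/32.

5.8438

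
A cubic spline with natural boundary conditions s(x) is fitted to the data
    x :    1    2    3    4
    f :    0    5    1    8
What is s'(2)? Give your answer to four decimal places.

-1.2667

Let M_i = s''(x_i). Step sizes h_i = 1, 1, 1; slopes of the chords Δ_i = (y_(i+1) - y_i)/h_i = 5, -4, 7.
  1·M_0 + 4·M_1 + 1·M_2 = 6(Δ_1 - Δ_0) = -54
  1·M_1 + 4·M_2 + 1·M_3 = 6(Δ_2 - Δ_1) = 66
Natural end conditions: M_0 = M_3 = 0.
Hence M_0 = 0, M_1 = -94/5, M_2 = 106/5, M_3 = 0.
On [2, 3], s'(x) = b_1 + 2c_1·(x - 2) + 3d_1·(x - 2)² with b_1 = Δ_1 - h_1(2M_1 + M_2)/6 = -19/15, c_1 = M_1/2 = -47/5, d_1 = (M_2 - M_1)/(6h_1) = 20/3. So s'(2) = -19/15.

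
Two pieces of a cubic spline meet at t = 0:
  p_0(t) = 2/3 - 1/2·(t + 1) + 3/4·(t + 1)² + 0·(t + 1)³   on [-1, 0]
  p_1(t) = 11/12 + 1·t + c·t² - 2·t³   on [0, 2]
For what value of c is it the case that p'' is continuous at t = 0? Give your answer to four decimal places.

p_0''(t) = 3/2 + 0·(t + 1), so p_0''(0) = 3/2. On the right, p_1''(0) = 2c, so c = 3/4.

0.7500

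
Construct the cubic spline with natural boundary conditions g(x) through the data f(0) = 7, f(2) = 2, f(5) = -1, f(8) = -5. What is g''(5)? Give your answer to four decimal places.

-0.4234

With M_i denoting the second derivative at x_i, h_i = 2, 3, 3, and Δ_i = (y_(i+1) − y_i)/h_i = -5/2, -1, -4/3:
  2·M_0 + 10·M_1 + 3·M_2 = 6(Δ_1 - Δ_0) = 9
  3·M_1 + 12·M_2 + 3·M_3 = 6(Δ_2 - Δ_1) = -2
Natural end conditions: M_0 = M_3 = 0.
Hence M_0 = 0, M_1 = 38/37, M_2 = -47/111, M_3 = 0.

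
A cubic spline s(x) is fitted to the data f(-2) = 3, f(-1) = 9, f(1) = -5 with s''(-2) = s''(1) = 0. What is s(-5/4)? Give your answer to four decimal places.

Write m_i for s''(x_i). With h_i = 1, 2 and divided differences Δ_i = 6, -7, the continuity of s' gives the tridiagonal system
  1·m_0 + 6·m_1 + 2·m_2 = 6(Δ_1 - Δ_0) = -78
Natural end conditions: m_0 = m_2 = 0.
Solving the tridiagonal system: m_0 = 0, m_1 = -13, m_2 = 0.
On [-2, -1], s(x) = 3 + 49/6·(x + 2) + 0·(x + 2)² - 13/6·(x + 2)³.
With (x + 2) = 3/4: s(-5/4) = 1051/128.

8.2109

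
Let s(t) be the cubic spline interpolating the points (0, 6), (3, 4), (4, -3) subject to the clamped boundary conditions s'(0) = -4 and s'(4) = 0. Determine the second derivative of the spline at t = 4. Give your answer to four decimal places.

26.7500

Put M_i = s'' at the i-th knot. Here h = (3, 1) and Δ = (-2/3, -7), so the interior equations h_(i-1)·M_(i-1) + 2(h_(i-1)+h_i)·M_i + h_i·M_(i+1) = 6(Δ_i − Δ_(i-1)) read
  3·M_0 + 8·M_1 + 1·M_2 = 6(Δ_1 - Δ_0) = -38
Clamped end conditions give two more equations: 2h_0·M_0 + h_0·M_1 = 6(Δ_0 - s'(0)) = 20 and h_1·M_1 + 2h_1·M_2 = 6(s'(4) - Δ_1) = 42.
Forward elimination and back-substitution give M_0 = 109/12, M_1 = -23/2, M_2 = 107/4.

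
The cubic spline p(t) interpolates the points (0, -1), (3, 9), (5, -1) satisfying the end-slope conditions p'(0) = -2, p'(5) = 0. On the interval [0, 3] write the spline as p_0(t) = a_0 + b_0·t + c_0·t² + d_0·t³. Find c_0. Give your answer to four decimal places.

5.3667

Put σ_i = p'' at the i-th knot. Here h = (3, 2) and Δ = (10/3, -5), so the interior equations h_(i-1)·σ_(i-1) + 2(h_(i-1)+h_i)·σ_i + h_i·σ_(i+1) = 6(Δ_i − Δ_(i-1)) read
  3·σ_0 + 10·σ_1 + 2·σ_2 = 6(Δ_1 - Δ_0) = -50
Clamped end conditions give two more equations: 2h_0·σ_0 + h_0·σ_1 = 6(Δ_0 - p'(0)) = 32 and h_1·σ_1 + 2h_1·σ_2 = 6(p'(5) - Δ_1) = 30.
Solving the tridiagonal system: σ_0 = 161/15, σ_1 = -54/5, σ_2 = 129/10.
On [0, 3], with p_0(t) = a_0 + b_0·t + c_0·t² + d_0·t³: c_0 = σ_0/2 = 161/30, d_0 = (σ_1 - σ_0)/(6h_0) = -323/270, b_0 = Δ_0 - h_0(2σ_0 + σ_1)/6 = -2.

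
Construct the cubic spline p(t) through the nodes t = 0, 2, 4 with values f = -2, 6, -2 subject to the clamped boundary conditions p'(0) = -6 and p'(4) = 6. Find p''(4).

24

With m_i denoting the second derivative at x_i, h_i = 2, 2, and Δ_i = (y_(i+1) − y_i)/h_i = 4, -4:
  2·m_0 + 8·m_1 + 2·m_2 = 6(Δ_1 - Δ_0) = -48
Clamped end conditions give two more equations: 2h_0·m_0 + h_0·m_1 = 6(Δ_0 - p'(0)) = 60 and h_1·m_1 + 2h_1·m_2 = 6(p'(4) - Δ_1) = 60.
Forward elimination and back-substitution give m_0 = 24, m_1 = -18, m_2 = 24.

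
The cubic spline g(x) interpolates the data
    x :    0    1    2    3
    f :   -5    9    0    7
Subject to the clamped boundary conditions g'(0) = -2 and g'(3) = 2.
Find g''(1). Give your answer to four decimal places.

-67.7333

With M_i denoting the second derivative at x_i, h_i = 1, 1, 1, and Δ_i = (y_(i+1) − y_i)/h_i = 14, -9, 7:
  1·M_0 + 4·M_1 + 1·M_2 = 6(Δ_1 - Δ_0) = -138
  1·M_1 + 4·M_2 + 1·M_3 = 6(Δ_2 - Δ_1) = 96
Clamped end conditions give two more equations: 2h_0·M_0 + h_0·M_1 = 6(Δ_0 - g'(0)) = 96 and h_2·M_2 + 2h_2·M_3 = 6(g'(3) - Δ_2) = -30.
Forward elimination and back-substitution give M_0 = 1228/15, M_1 = -1016/15, M_2 = 766/15, M_3 = -608/15.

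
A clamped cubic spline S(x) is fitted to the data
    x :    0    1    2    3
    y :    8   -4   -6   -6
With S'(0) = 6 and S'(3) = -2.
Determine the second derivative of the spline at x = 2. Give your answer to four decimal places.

Write m_i for S''(x_i). With h_i = 1, 1, 1 and divided differences Δ_i = -12, -2, 0, the continuity of S' gives the tridiagonal system
  1·m_0 + 4·m_1 + 1·m_2 = 6(Δ_1 - Δ_0) = 60
  1·m_1 + 4·m_2 + 1·m_3 = 6(Δ_2 - Δ_1) = 12
Clamped end conditions give two more equations: 2h_0·m_0 + h_0·m_1 = 6(Δ_0 - S'(0)) = -108 and h_2·m_2 + 2h_2·m_3 = 6(S'(3) - Δ_2) = -12.
Hence m_0 = -1064/15, m_1 = 508/15, m_2 = -68/15, m_3 = -56/15.

-4.5333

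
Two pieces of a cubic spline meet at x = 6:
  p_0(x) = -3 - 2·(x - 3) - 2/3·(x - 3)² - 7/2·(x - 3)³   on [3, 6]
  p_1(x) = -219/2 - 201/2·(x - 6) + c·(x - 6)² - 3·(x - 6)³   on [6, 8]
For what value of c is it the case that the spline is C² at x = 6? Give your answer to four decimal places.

p_0''(x) = -4/3 - 21·(x - 3), so p_0''(6) = -193/3. On the right, p_1''(6) = 2c, so c = -193/6.

-32.1667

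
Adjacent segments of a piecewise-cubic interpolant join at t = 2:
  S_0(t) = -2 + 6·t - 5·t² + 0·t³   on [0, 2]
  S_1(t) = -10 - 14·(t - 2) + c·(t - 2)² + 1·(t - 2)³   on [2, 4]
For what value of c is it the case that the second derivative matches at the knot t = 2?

S_0''(t) = -10 + 0·t, so S_0''(2) = -10. On the right, S_1''(2) = 2c, so c = -5.

-5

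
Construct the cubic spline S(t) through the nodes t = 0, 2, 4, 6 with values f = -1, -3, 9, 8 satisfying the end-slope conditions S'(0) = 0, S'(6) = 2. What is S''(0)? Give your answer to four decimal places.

With M_i denoting the second derivative at x_i, h_i = 2, 2, 2, and Δ_i = (y_(i+1) − y_i)/h_i = -1, 6, -1/2:
  2·M_0 + 8·M_1 + 2·M_2 = 6(Δ_1 - Δ_0) = 42
  2·M_1 + 8·M_2 + 2·M_3 = 6(Δ_2 - Δ_1) = -39
Clamped end conditions give two more equations: 2h_0·M_0 + h_0·M_1 = 6(Δ_0 - S'(0)) = -6 and h_2·M_2 + 2h_2·M_3 = 6(S'(6) - Δ_2) = 15.
Solving the tridiagonal system: M_0 = -181/30, M_1 = 136/15, M_2 = -277/30, M_3 = 251/30.

-6.0333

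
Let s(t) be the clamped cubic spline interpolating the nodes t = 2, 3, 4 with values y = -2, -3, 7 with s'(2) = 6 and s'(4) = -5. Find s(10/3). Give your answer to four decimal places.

Put σ_i = s'' at the i-th knot. Here h = (1, 1) and Δ = (-1, 10), so the interior equations h_(i-1)·σ_(i-1) + 2(h_(i-1)+h_i)·σ_i + h_i·σ_(i+1) = 6(Δ_i − Δ_(i-1)) read
  1·σ_0 + 4·σ_1 + 1·σ_2 = 6(Δ_1 - Δ_0) = 66
Clamped end conditions give two more equations: 2h_0·σ_0 + h_0·σ_1 = 6(Δ_0 - s'(2)) = -42 and h_1·σ_1 + 2h_1·σ_2 = 6(s'(4) - Δ_1) = -90.
Forward elimination and back-substitution give σ_0 = -43, σ_1 = 44, σ_2 = -67.
On [3, 4], s(t) = -3 + 13/2·(t - 3) + 22·(t - 3)² - 37/2·(t - 3)³.
With (t - 3) = 1/3: s(10/3) = 25/27.

0.9259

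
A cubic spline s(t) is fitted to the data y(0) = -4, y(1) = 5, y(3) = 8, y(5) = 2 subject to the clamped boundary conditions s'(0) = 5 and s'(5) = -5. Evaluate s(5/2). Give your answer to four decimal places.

Write M_i for s''(x_i). With h_i = 1, 2, 2 and divided differences Δ_i = 9, 3/2, -3, the continuity of s' gives the tridiagonal system
  1·M_0 + 6·M_1 + 2·M_2 = 6(Δ_1 - Δ_0) = -45
  2·M_1 + 8·M_2 + 2·M_3 = 6(Δ_2 - Δ_1) = -27
Clamped end conditions give two more equations: 2h_0·M_0 + h_0·M_1 = 6(Δ_0 - s'(0)) = 24 and h_2·M_2 + 2h_2·M_3 = 6(s'(5) - Δ_2) = -12.
Forward elimination and back-substitution give M_0 = 395/23, M_1 = -238/23, M_2 = -1/23, M_3 = -137/46.
On [1, 3], s(t) = 5 + 387/46·(t - 1) - 119/23·(t - 1)² + 79/92·(t - 1)³.
With (t - 1) = 3/2: s(5/2) = 6533/736.

8.8764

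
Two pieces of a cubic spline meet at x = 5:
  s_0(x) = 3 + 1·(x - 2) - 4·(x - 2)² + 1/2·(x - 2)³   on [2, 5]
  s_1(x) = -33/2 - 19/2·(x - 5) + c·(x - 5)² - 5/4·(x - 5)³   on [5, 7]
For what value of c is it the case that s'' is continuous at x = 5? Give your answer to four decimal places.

0.5000

s_0''(x) = -8 + 3·(x - 2), so s_0''(5) = 1. On the right, s_1''(5) = 2c, so c = 1/2.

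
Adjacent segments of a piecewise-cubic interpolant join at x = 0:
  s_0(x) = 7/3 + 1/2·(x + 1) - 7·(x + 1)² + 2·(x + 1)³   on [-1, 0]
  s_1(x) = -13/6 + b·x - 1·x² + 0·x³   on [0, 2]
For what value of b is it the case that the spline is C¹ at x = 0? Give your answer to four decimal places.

-7.5000

s_0'(x) = 1/2 - 14·(x + 1) + 6·(x + 1)², so s_0'(0) = -15/2. On the right, s_1'(0) = b, so b = -15/2.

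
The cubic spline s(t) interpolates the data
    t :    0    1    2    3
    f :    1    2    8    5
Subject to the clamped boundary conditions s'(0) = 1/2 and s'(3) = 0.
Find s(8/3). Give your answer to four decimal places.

Put m_i = s'' at the i-th knot. Here h = (1, 1, 1) and Δ = (1, 6, -3), so the interior equations h_(i-1)·m_(i-1) + 2(h_(i-1)+h_i)·m_i + h_i·m_(i+1) = 6(Δ_i − Δ_(i-1)) read
  1·m_0 + 4·m_1 + 1·m_2 = 6(Δ_1 - Δ_0) = 30
  1·m_1 + 4·m_2 + 1·m_3 = 6(Δ_2 - Δ_1) = -54
Clamped end conditions give two more equations: 2h_0·m_0 + h_0·m_1 = 6(Δ_0 - s'(0)) = 3 and h_2·m_2 + 2h_2·m_3 = 6(s'(3) - Δ_2) = 18.
Solving: m_0 = -86/15, m_1 = 217/15, m_2 = -332/15, m_3 = 301/15.
On [2, 3], s(t) = 8 + 31/30·(t - 2) - 166/15·(t - 2)² + 211/30·(t - 2)³.
With (t - 2) = 2/3: s(8/3) = 2371/405.

5.8543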